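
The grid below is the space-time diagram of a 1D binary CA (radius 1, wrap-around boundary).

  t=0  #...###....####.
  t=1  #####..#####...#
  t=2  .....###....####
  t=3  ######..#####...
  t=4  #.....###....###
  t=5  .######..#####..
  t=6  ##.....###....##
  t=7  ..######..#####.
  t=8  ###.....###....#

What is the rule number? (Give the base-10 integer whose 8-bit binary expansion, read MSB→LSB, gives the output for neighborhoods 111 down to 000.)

  ###|.  b7=0 t=0,i=5
  ##.|.  b6=0 t=0,i=6
  #.#|#  b5=1 t=0,i=15
  #..|#  b4=1 t=0,i=1
  .##|#  b3=1 t=0,i=4
  .#.|#  b2=1 t=0,i=0
  ..#|#  b1=1 t=0,i=3
  ...|#  b0=1 t=0,i=2
  bits 00111111 = 63

63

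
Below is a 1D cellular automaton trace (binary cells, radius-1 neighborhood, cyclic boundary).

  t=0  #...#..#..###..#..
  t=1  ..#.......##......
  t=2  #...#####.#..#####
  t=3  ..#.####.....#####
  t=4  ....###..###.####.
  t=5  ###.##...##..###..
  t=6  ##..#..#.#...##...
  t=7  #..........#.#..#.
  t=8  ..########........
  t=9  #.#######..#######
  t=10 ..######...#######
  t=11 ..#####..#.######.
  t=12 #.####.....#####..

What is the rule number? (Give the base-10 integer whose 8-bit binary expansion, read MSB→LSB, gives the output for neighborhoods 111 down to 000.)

  ### -> #   bit 7 = 1  t=0,i=11
  ##. -> .   bit 6 = 0  t=0,i=12
  #.# -> .   bit 5 = 0  t=2,i=9
  #.. -> .   bit 4 = 0  t=0,i=1
  .## -> #   bit 3 = 1  t=0,i=10
  .#. -> .   bit 2 = 0  t=0,i=0
  ..# -> .   bit 1 = 0  t=0,i=3
  ... -> #   bit 0 = 1  t=0,i=2
  bits 10001001 = 137

137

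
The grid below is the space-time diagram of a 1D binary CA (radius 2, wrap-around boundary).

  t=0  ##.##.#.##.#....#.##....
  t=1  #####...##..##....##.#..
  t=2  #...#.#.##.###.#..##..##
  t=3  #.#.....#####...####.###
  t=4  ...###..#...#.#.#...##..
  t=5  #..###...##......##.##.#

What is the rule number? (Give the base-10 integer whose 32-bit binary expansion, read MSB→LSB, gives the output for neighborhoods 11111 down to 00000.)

  #####|.  b31=0 t=1,i=2
  ####.|.  b30=0 t=1,i=3
  ###.#|.  b29=0 t=2,i=13
  ###..|#  b28=1 t=1,i=4
  ##.##|#  b27=1 t=0,i=2
  ##.#.|.  b26=0 t=0,i=5
  ##..#|.  b25=0 t=1,i=10
  ##...|.  b24=0 t=0,i=20
  #.###|#  b23=1 t=2,i=11
  #.##.|#  b22=1 t=0,i=3
  #.#.#|.  b21=0 t=0,i=6
  #.#..|.  b20=0 t=0,i=11
  #..##|#  b19=1 t=1,i=11
  #..#.|.  b18=0 t=4,i=7
  #...#|#  b17=1 t=1,i=6
  #....|#  b16=1 t=0,i=13
  .####|.  b15=0 t=1,i=1
  .###.|#  b14=1 t=2,i=12
  .##.#|#  b13=1 t=0,i=1
  .##..|#  b12=1 t=0,i=19
  .#.##|.  b11=0 t=0,i=7
  .#.#.|.  b10=0 t=2,i=5
  .#..#|#  b9=1 t=1,i=22
  .#...|#  b8=1 t=0,i=12
  ..###|#  b7=1 t=1,i=0
  ..##.|#  b6=1 t=0,i=0
  ..#.#|.  b5=0 t=0,i=16
  ..#..|.  b4=0 t=4,i=8
  ...##|.  b3=0 t=0,i=23
  ...#.|.  b2=0 t=0,i=15
  ....#|.  b1=0 t=0,i=14
  .....|#  b0=1 t=3,i=5
  bits 00011000110010110111001111000001 = 415986625

415986625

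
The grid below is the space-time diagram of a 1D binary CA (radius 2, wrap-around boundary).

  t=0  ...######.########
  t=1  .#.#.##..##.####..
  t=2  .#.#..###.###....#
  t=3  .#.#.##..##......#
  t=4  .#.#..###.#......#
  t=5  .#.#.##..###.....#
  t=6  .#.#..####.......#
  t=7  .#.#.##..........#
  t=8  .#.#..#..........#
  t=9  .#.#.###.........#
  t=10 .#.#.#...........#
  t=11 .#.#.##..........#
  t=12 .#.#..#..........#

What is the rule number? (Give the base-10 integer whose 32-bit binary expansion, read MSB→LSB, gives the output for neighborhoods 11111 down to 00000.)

2394829232

  ##### -> #   bit 31 = 1  t=0,i=5
  ####. -> .   bit 30 = 0  t=0,i=7
  ###.# -> .   bit 29 = 0  t=0,i=8
  ###.. -> .   bit 28 = 0  t=0,i=17
  ##.## -> #   bit 27 = 1  t=0,i=9
  ##.#. -> #   bit 26 = 1  t=4,i=9
  ##..# -> #   bit 25 = 1  t=1,i=7
  ##... -> .   bit 24 = 0  t=0,i=0
  #.### -> #   bit 23 = 1  t=0,i=10
  #.##. -> .   bit 22 = 0  t=1,i=5
  #.#.# -> #   bit 21 = 1  t=1,i=3
  #.#.. -> #   bit 20 = 1  t=2,i=3
  #..## -> #   bit 19 = 1  t=1,i=8
  #..#. -> #   bit 18 = 1  t=8,i=5
  #...# -> #   bit 17 = 1  t=0,i=1
  #.... -> .   bit 16 = 0  t=2,i=14
  .#### -> .   bit 15 = 0  t=0,i=4
  .###. -> .   bit 14 = 0  t=2,i=7
  .##.# -> #   bit 13 = 1  t=1,i=10
  .##.. -> #   bit 12 = 1  t=1,i=6
  .#.## -> .   bit 11 = 0  t=1,i=4
  .#.#. -> .   bit 10 = 0  t=1,i=2
  .#..# -> .   bit 9 = 0  t=2,i=4
  .#... -> #   bit 8 = 1  t=4,i=11
  ..### -> #   bit 7 = 1  t=0,i=3
  ..##. -> .   bit 6 = 0  t=1,i=9
  ..#.# -> #   bit 5 = 1  t=1,i=1
  ..#.. -> #   bit 4 = 1  t=8,i=6
  ...## -> .   bit 3 = 0  t=0,i=2
  ...#. -> .   bit 2 = 0  t=1,i=0
  ....# -> .   bit 1 = 0  t=2,i=15
  ..... -> .   bit 0 = 0  t=3,i=13
  bits 10001110101111100011000110110000 = 2394829232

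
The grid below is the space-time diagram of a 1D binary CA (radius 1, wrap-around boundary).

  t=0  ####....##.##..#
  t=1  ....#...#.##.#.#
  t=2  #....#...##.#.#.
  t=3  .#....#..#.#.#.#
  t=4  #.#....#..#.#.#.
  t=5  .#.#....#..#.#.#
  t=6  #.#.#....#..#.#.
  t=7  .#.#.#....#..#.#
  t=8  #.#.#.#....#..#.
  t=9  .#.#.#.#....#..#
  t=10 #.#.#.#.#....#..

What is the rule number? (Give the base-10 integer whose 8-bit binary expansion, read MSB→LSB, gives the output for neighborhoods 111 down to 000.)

  ###|.  b7=0 t=0,i=0
  ##.|.  b6=0 t=0,i=3
  #.#|#  b5=1 t=0,i=10
  #..|#  b4=1 t=0,i=4
  .##|#  b3=1 t=0,i=8
  .#.|.  b2=0 t=1,i=4
  ..#|.  b1=0 t=0,i=7
  ...|.  b0=0 t=0,i=5
  bits 00111000 = 56

56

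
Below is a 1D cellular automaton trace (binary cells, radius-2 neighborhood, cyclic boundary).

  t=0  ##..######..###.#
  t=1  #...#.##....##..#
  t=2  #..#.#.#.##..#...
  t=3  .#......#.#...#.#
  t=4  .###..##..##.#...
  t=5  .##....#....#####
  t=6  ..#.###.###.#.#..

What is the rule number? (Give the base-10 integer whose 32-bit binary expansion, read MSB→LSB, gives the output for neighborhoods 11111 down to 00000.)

2224118662

  #####|#  b31=1 t=0,i=6
  ####.|.  b30=0 t=0,i=8
  ###.#|.  b29=0 t=0,i=14
  ###..|.  b28=0 t=0,i=1
  ##.##|.  b27=0 t=0,i=15
  ##.#.|#  b26=1 t=4,i=12
  ##..#|.  b25=0 t=0,i=2
  ##...|.  b24=0 t=1,i=1
  #.###|#  b23=1 t=0,i=16
  #.##.|.  b22=0 t=1,i=6
  #.#.#|.  b21=0 t=2,i=5
  #.#..|#  b20=1 t=3,i=1
  #..##|.  b19=0 t=0,i=3
  #..#.|.  b18=0 t=2,i=2
  #...#|.  b17=0 t=1,i=2
  #....|#  b16=1 t=1,i=9
  .####|.  b15=0 t=0,i=5
  .###.|#  b14=1 t=0,i=0
  .##.#|.  b13=0 t=4,i=11
  .##..|#  b12=1 t=1,i=0
  .#.##|#  b11=1 t=1,i=5
  .#.#.|.  b10=0 t=2,i=4
  .#..#|#  b9=1 t=2,i=1
  .#...|#  b8=1 t=2,i=14
  ..###|#  b7=1 t=0,i=4
  ..##.|.  b6=0 t=1,i=12
  ..#.#|.  b5=0 t=1,i=4
  ..#..|.  b4=0 t=2,i=0
  ...##|.  b3=0 t=1,i=11
  ...#.|#  b2=1 t=1,i=3
  ....#|#  b1=1 t=1,i=10
  .....|.  b0=0 t=3,i=4
  bits 10000100100100010101101110000110 = 2224118662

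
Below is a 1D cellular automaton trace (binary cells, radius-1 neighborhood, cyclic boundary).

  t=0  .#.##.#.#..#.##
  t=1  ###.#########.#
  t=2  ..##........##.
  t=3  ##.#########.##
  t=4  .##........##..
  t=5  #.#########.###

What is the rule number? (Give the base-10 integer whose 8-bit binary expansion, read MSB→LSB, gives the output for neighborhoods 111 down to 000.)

  [7] ### => .  t=1,i=0
  [6] ##. => #  t=0,i=4
  [5] #.# => #  t=0,i=0
  [4] #.. => #  t=0,i=9
  [3] .## => .  t=0,i=3
  [2] .#. => #  t=0,i=1
  [1] ..# => #  t=0,i=10
  [0] ... => #  t=2,i=0
  bits 01110111 = 119

119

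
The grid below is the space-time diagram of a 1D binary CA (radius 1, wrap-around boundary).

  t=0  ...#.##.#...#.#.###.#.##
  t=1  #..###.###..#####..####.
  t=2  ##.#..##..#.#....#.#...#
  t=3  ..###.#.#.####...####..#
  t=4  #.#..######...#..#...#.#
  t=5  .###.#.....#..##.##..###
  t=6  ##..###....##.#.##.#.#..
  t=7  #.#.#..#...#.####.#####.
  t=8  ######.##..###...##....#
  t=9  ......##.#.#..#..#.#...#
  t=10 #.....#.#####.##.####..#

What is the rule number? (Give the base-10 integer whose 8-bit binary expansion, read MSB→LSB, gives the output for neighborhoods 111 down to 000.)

60

  nb ###: next=.  (t=0,i=17, bit7=0)
  nb ##.: next=.  (t=0,i=6, bit6=0)
  nb #.#: next=#  (t=0,i=4, bit5=1)
  nb #..: next=#  (t=0,i=0, bit4=1)
  nb .##: next=#  (t=0,i=5, bit3=1)
  nb .#.: next=#  (t=0,i=3, bit2=1)
  nb ..#: next=.  (t=0,i=2, bit1=0)
  nb ...: next=.  (t=0,i=1, bit0=0)
  bits 00111100 = 60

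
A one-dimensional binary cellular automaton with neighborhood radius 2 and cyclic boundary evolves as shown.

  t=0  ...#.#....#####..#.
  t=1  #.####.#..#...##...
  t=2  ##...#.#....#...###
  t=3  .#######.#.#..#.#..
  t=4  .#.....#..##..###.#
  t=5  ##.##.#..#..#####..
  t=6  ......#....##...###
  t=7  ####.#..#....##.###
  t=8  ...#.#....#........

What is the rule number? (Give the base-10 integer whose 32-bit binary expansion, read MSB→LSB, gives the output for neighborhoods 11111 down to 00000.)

  [31] ##### => .  t=0,i=12
  [30] ####. => .  t=0,i=13
  [29] ###.# => #  t=1,i=5
  [28] ###.. => #  t=0,i=14
  [27] ##.## => .  t=5,i=2
  [26] ##.#. => .  t=1,i=6
  [25] ##..# => #  t=0,i=15
  [24] ##... => #  t=1,i=16
  [23] #.### => .  t=1,i=2
  [22] #.##. => .  t=5,i=3
  [21] #.#.# => .  t=3,i=9
  [20] #.#.. => #  t=0,i=5
  [19] #..## => #  t=4,i=9
  [18] #..#. => .  t=0,i=16
  [17] #...# => #  t=1,i=12
  [16] #.... => #  t=0,i=0
  [15] .#### => .  t=0,i=11
  [14] .###. => #  t=4,i=15
  [13] .##.# => .  t=5,i=1
  [12] .##.. => .  t=1,i=15
  [11] .#.## => #  t=1,i=1
  [10] .#.#. => #  t=0,i=4
  [9] .#..# => .  t=1,i=8
  [8] .#... => .  t=0,i=6
  [7] ..### => #  t=0,i=10
  [6] ..##. => .  t=1,i=14
  [5] ..#.# => #  t=0,i=3
  [4] ..#.. => .  t=0,i=17
  [3] ...## => .  t=0,i=9
  [2] ...#. => #  t=0,i=2
  [1] ....# => .  t=0,i=1
  [0] ..... => #  t=4,i=4
  bits 00110011000110110100110010100101 = 857427109

857427109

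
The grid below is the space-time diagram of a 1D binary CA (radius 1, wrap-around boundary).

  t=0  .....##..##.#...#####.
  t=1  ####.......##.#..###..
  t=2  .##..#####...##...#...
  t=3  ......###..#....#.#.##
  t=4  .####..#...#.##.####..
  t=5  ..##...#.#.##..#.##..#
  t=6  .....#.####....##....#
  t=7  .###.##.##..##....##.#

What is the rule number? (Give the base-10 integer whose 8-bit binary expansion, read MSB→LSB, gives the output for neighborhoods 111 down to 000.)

165

  nb ###: next=#  (t=0,i=17, bit7=1)
  nb ##.: next=.  (t=0,i=6, bit6=0)
  nb #.#: next=#  (t=0,i=11, bit5=1)
  nb #..: next=.  (t=0,i=7, bit4=0)
  nb .##: next=.  (t=0,i=5, bit3=0)
  nb .#.: next=#  (t=0,i=12, bit2=1)
  nb ..#: next=.  (t=0,i=4, bit1=0)
  nb ...: next=#  (t=0,i=0, bit0=1)
  bits 10100101 = 165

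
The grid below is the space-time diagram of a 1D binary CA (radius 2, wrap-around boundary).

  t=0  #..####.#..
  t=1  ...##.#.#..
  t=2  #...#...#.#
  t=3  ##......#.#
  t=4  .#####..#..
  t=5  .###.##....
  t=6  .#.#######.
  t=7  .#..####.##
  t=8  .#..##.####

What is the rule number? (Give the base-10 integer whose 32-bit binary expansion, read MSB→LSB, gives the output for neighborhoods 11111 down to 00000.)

3142693025

  [31] ##### => #  t=4,i=3
  [30] ####. => .  t=0,i=5
  [29] ###.# => #  t=0,i=6
  [28] ###.. => #  t=3,i=1
  [27] ##.## => #  t=5,i=4
  [26] ##.#. => .  t=0,i=7
  [25] ##..# => #  t=4,i=6
  [24] ##... => #  t=2,i=1
  [23] #.### => .  t=3,i=10
  [22] #.##. => #  t=2,i=10
  [21] #.#.# => .  t=1,i=6
  [20] #.#.. => #  t=0,i=8
  [19] #..## => .  t=0,i=2
  [18] #..#. => .  t=0,i=10
  [17] #...# => .  t=2,i=2
  [16] #.... => #  t=1,i=10
  [15] .#### => #  t=0,i=4
  [14] .###. => .  t=3,i=0
  [13] .##.# => #  t=1,i=4
  [12] .##.. => #  t=2,i=0
  [11] .#.## => .  t=2,i=9
  [10] .#.#. => .  t=1,i=7
  [9] .#..# => .  t=0,i=1
  [8] .#... => .  t=1,i=9
  [7] ..### => #  t=0,i=3
  [6] ..##. => .  t=1,i=3
  [5] ..#.# => #  t=2,i=8
  [4] ..#.. => .  t=0,i=0
  [3] ...## => .  t=1,i=2
  [2] ...#. => .  t=2,i=3
  [1] ....# => .  t=1,i=1
  [0] ..... => #  t=1,i=0
  bits 10111011010100011011000010100001 = 3142693025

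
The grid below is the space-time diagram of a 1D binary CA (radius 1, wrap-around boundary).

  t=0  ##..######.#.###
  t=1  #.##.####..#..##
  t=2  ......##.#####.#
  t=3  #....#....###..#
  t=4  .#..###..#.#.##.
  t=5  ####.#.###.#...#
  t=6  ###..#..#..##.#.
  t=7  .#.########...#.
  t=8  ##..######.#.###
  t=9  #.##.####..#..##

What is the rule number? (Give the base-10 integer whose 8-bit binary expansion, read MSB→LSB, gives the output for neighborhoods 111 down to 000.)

150

  ### -> #   bit 7 = 1  t=0,i=0
  ##. -> .   bit 6 = 0  t=0,i=1
  #.# -> .   bit 5 = 0  t=0,i=10
  #.. -> #   bit 4 = 1  t=0,i=2
  .## -> .   bit 3 = 0  t=0,i=4
  .#. -> #   bit 2 = 1  t=0,i=11
  ..# -> #   bit 1 = 1  t=0,i=3
  ... -> .   bit 0 = 0  t=2,i=1
  bits 10010110 = 150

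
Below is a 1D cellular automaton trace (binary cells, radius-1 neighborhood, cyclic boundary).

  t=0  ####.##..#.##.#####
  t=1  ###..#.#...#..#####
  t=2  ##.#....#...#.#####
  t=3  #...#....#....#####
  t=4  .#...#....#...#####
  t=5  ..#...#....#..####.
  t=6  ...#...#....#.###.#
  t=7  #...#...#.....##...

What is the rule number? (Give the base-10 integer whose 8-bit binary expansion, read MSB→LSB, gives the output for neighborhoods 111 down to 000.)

  ###|#  b7=1 t=0,i=0
  ##.|.  b6=0 t=0,i=3
  #.#|.  b5=0 t=0,i=4
  #..|#  b4=1 t=0,i=7
  .##|#  b3=1 t=0,i=5
  .#.|.  b2=0 t=0,i=9
  ..#|.  b1=0 t=0,i=8
  ...|.  b0=0 t=1,i=9
  bits 10011000 = 152

152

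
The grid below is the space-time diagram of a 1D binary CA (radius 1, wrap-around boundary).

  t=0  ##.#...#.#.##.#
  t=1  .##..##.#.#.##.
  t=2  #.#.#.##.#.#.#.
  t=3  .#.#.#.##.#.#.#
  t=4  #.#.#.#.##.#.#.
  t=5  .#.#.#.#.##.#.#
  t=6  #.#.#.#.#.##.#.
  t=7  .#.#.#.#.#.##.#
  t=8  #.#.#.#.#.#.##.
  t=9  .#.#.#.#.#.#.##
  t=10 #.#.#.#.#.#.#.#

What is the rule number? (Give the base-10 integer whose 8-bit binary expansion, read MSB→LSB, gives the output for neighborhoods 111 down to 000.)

  nb ###: next=.  (t=0,i=0, bit7=0)
  nb ##.: next=#  (t=0,i=1, bit6=1)
  nb #.#: next=#  (t=0,i=2, bit5=1)
  nb #..: next=.  (t=0,i=4, bit4=0)
  nb .##: next=.  (t=0,i=11, bit3=0)
  nb .#.: next=.  (t=0,i=3, bit2=0)
  nb ..#: next=#  (t=0,i=6, bit1=1)
  nb ...: next=#  (t=0,i=5, bit0=1)
  bits 01100011 = 99

99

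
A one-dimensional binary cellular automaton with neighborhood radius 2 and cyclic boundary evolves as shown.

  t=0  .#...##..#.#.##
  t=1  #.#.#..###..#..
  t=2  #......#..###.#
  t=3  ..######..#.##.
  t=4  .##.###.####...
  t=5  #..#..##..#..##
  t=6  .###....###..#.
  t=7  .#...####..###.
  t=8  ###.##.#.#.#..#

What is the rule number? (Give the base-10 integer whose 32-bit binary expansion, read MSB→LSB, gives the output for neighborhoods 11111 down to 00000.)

3993307583

  ##### -> #   bit 31 = 1  t=3,i=4
  ####. -> #   bit 30 = 1  t=3,i=6
  ###.# -> #   bit 29 = 1  t=2,i=12
  ###.. -> .   bit 28 = 0  t=1,i=9
  ##.## -> #   bit 27 = 1  t=2,i=13
  ##.#. -> #   bit 26 = 1  t=0,i=0
  ##..# -> #   bit 25 = 1  t=0,i=7
  ##... -> .   bit 24 = 0  t=2,i=1
  #.### -> .   bit 23 = 0  t=4,i=4
  #.##. -> .   bit 22 = 0  t=0,i=13
  #.#.# -> .   bit 21 = 0  t=0,i=11
  #.#.. -> .   bit 20 = 0  t=0,i=1
  #..## -> .   bit 19 = 0  t=1,i=6
  #..#. -> #   bit 18 = 1  t=0,i=8
  #...# -> .   bit 17 = 0  t=0,i=3
  #.... -> #   bit 16 = 1  t=2,i=2
  .#### -> .   bit 15 = 0  t=3,i=3
  .###. -> .   bit 14 = 0  t=1,i=8
  .##.# -> .   bit 13 = 0  t=0,i=14
  .##.. -> .   bit 12 = 0  t=0,i=6
  .#.## -> #   bit 11 = 1  t=0,i=12
  .#.#. -> .   bit 10 = 0  t=0,i=10
  .#..# -> .   bit 9 = 0  t=1,i=5
  .#... -> #   bit 8 = 1  t=0,i=2
  ..### -> #   bit 7 = 1  t=1,i=7
  ..##. -> .   bit 6 = 0  t=0,i=5
  ..#.# -> #   bit 5 = 1  t=0,i=9
  ..#.. -> #   bit 4 = 1  t=1,i=12
  ...## -> #   bit 3 = 1  t=0,i=4
  ...#. -> #   bit 2 = 1  t=2,i=6
  ....# -> #   bit 1 = 1  t=2,i=5
  ..... -> #   bit 0 = 1  t=2,i=3
  bits 11101110000001010000100110111111 = 3993307583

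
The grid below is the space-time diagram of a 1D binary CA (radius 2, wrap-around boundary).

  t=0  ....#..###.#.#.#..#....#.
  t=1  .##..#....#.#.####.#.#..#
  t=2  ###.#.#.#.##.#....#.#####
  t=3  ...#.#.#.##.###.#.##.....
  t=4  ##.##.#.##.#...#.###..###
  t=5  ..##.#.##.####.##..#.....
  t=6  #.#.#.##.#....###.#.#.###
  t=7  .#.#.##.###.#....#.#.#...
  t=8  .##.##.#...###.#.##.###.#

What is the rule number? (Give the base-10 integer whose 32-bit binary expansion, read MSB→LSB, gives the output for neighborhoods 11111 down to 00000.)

  [31] ##### => .  t=2,i=0
  [30] ####. => .  t=1,i=16
  [29] ###.# => .  t=0,i=9
  [28] ###.. => #  t=4,i=19
  [27] ##.## => #  t=3,i=11
  [26] ##.#. => #  t=0,i=10
  [25] ##..# => .  t=1,i=3
  [24] ##... => .  t=3,i=20
  [23] #.### => .  t=1,i=14
  [22] #.##. => #  t=1,i=1
  [21] #.#.# => .  t=0,i=11
  [20] #.#.. => #  t=0,i=15
  [19] #..## => .  t=0,i=6
  [18] #..#. => #  t=0,i=17
  [17] #...# => #  t=4,i=13
  [16] #.... => .  t=0,i=0
  [15] .#### => .  t=1,i=15
  [14] .###. => .  t=0,i=8
  [13] .##.# => .  t=2,i=11
  [12] .##.. => #  t=1,i=2
  [11] .#.## => #  t=1,i=0
  [10] .#.#. => #  t=0,i=12
  [9] .#..# => #  t=0,i=5
  [8] .#... => #  t=0,i=19
  [7] ..### => .  t=0,i=7
  [6] ..##. => #  t=5,i=2
  [5] ..#.# => #  t=1,i=10
  [4] ..#.. => .  t=0,i=4
  [3] ...## => .  t=5,i=1
  [2] ...#. => .  t=0,i=3
  [1] ....# => #  t=0,i=2
  [0] ..... => #  t=0,i=1
  bits 00011100010101100001111101100011 = 475406179

475406179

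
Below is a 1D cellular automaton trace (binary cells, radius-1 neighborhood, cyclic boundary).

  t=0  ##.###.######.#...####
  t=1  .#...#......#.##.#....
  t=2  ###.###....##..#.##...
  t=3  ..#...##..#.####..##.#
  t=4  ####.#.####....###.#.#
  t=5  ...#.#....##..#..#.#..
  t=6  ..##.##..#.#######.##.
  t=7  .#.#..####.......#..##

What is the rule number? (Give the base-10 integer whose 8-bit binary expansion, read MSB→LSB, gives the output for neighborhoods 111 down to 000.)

  nb ###: next=.  (t=0,i=0, bit7=0)
  nb ##.: next=#  (t=0,i=1, bit6=1)
  nb #.#: next=.  (t=0,i=2, bit5=0)
  nb #..: next=#  (t=0,i=15, bit4=1)
  nb .##: next=.  (t=0,i=3, bit3=0)
  nb .#.: next=#  (t=0,i=14, bit2=1)
  nb ..#: next=#  (t=0,i=17, bit1=1)
  nb ...: next=.  (t=0,i=16, bit0=0)
  bits 01010110 = 86

86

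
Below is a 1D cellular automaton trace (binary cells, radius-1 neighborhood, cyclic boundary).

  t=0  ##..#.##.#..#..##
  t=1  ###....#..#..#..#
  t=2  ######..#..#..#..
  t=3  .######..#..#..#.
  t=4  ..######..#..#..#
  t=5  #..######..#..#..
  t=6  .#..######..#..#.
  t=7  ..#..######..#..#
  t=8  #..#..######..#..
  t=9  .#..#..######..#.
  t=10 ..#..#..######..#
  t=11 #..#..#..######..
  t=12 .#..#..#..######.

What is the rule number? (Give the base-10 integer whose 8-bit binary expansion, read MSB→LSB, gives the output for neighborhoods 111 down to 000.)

  ###|#  b7=1 t=0,i=0
  ##.|#  b6=1 t=0,i=1
  #.#|.  b5=0 t=0,i=5
  #..|#  b4=1 t=0,i=2
  .##|.  b3=0 t=0,i=6
  .#.|.  b2=0 t=0,i=4
  ..#|.  b1=0 t=0,i=3
  ...|#  b0=1 t=1,i=4
  bits 11010001 = 209

209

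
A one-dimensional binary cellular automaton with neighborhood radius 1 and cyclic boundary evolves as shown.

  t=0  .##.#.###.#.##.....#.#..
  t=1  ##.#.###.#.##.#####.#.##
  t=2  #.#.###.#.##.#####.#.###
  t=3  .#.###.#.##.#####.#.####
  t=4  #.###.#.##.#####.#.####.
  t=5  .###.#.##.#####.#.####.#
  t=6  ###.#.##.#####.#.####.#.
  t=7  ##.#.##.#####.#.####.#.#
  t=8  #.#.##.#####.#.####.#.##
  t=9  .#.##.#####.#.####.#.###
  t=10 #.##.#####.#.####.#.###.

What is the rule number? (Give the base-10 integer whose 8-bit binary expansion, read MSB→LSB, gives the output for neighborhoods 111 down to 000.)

  [7] ### => #  t=0,i=7
  [6] ##. => .  t=0,i=2
  [5] #.# => #  t=0,i=3
  [4] #.. => #  t=0,i=14
  [3] .## => #  t=0,i=1
  [2] .#. => .  t=0,i=4
  [1] ..# => #  t=0,i=0
  [0] ... => #  t=0,i=15
  bits 10111011 = 187

187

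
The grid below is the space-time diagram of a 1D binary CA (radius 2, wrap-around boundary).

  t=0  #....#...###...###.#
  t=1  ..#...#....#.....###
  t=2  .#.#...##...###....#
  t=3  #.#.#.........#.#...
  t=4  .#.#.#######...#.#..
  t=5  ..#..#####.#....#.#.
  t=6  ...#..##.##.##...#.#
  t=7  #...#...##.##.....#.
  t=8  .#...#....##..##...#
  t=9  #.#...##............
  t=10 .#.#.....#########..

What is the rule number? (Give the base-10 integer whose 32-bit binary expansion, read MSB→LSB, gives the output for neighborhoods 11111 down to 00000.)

  ##### -> #   bit 31 = 1  t=4,i=7
  ####. -> .   bit 30 = 0  t=4,i=10
  ###.# -> #   bit 29 = 1  t=0,i=17
  ###.. -> #   bit 28 = 1  t=0,i=11
  ##.## -> #   bit 27 = 1  t=0,i=18
  ##.#. -> #   bit 26 = 1  t=5,i=10
  ##..# -> .   bit 25 = 0  t=1,i=0
  ##... -> .   bit 24 = 0  t=0,i=1
  #.### -> #   bit 23 = 1  t=4,i=5
  #.##. -> #   bit 22 = 1  t=0,i=19
  #.#.# -> .   bit 21 = 0  t=2,i=1
  #.#.. -> .   bit 20 = 0  t=2,i=3
  #..## -> .   bit 19 = 0  t=5,i=4
  #..#. -> #   bit 18 = 1  t=1,i=1
  #...# -> .   bit 17 = 0  t=0,i=7
  #.... -> #   bit 16 = 1  t=0,i=2
  .#### -> #   bit 15 = 1  t=4,i=6
  .###. -> .   bit 14 = 0  t=0,i=10
  .##.# -> .   bit 13 = 0  t=6,i=7
  .##.. -> .   bit 12 = 0  t=0,i=0
  .#.## -> .   bit 11 = 0  t=4,i=4
  .#.#. -> #   bit 10 = 1  t=2,i=0
  .#..# -> #   bit 9 = 1  t=5,i=3
  .#... -> #   bit 8 = 1  t=0,i=6
  ..### -> .   bit 7 = 0  t=0,i=9
  ..##. -> .   bit 6 = 0  t=2,i=7
  ..#.# -> .   bit 5 = 0  t=2,i=19
  ..#.. -> .   bit 4 = 0  t=0,i=5
  ...## -> .   bit 3 = 0  t=0,i=8
  ...#. -> .   bit 2 = 0  t=0,i=4
  ....# -> .   bit 1 = 0  t=0,i=3
  ..... -> #   bit 0 = 1  t=1,i=14
  bits 10111100110001011000011100000001 = 3167061761

3167061761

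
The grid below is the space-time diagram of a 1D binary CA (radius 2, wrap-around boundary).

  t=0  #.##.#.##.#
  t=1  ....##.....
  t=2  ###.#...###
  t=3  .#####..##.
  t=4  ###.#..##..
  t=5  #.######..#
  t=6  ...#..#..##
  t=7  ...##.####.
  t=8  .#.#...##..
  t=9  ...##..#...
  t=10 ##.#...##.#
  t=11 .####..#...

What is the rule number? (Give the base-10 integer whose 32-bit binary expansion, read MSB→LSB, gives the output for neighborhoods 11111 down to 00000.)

1681425363

  nb #####: next=.  (t=2,i=0, bit31=0)
  nb ####.: next=#  (t=2,i=1, bit30=1)
  nb ###.#: next=#  (t=2,i=2, bit29=1)
  nb ###..: next=.  (t=3,i=5, bit28=0)
  nb ##.##: next=.  (t=0,i=1, bit27=0)
  nb ##.#.: next=#  (t=0,i=4, bit26=1)
  nb ##..#: next=.  (t=3,i=6, bit25=0)
  nb ##...: next=.  (t=1,i=6, bit24=0)
  nb #.###: next=.  (t=5,i=2, bit23=0)
  nb #.##.: next=.  (t=0,i=2, bit22=0)
  nb #.#.#: next=#  (t=0,i=5, bit21=1)
  nb #.#..: next=#  (t=2,i=4, bit20=1)
  nb #..##: next=#  (t=3,i=0, bit19=1)
  nb #..#.: next=.  (t=6,i=5, bit18=0)
  nb #...#: next=.  (t=2,i=6, bit17=0)
  nb #....: next=.  (t=1,i=7, bit16=0)
  nb .####: next=#  (t=2,i=9, bit15=1)
  nb .###.: next=.  (t=4,i=1, bit14=0)
  nb .##.#: next=.  (t=0,i=0, bit13=0)
  nb .##..: next=.  (t=1,i=5, bit12=0)
  nb .#.##: next=.  (t=0,i=6, bit11=0)
  nb .#.#.: next=.  (t=8,i=2, bit10=0)
  nb .#..#: next=#  (t=4,i=5, bit9=1)
  nb .#...: next=#  (t=2,i=5, bit8=1)
  nb ..###: next=#  (t=2,i=8, bit7=1)
  nb ..##.: next=#  (t=1,i=4, bit6=1)
  nb ..#.#: next=.  (t=8,i=1, bit5=0)
  nb ..#..: next=#  (t=6,i=3, bit4=1)
  nb ...##: next=.  (t=1,i=3, bit3=0)
  nb ...#.: next=.  (t=6,i=2, bit2=0)
  nb ....#: next=#  (t=1,i=2, bit1=1)
  nb .....: next=#  (t=1,i=0, bit0=1)
  bits 01100100001110001000001111010011 = 1681425363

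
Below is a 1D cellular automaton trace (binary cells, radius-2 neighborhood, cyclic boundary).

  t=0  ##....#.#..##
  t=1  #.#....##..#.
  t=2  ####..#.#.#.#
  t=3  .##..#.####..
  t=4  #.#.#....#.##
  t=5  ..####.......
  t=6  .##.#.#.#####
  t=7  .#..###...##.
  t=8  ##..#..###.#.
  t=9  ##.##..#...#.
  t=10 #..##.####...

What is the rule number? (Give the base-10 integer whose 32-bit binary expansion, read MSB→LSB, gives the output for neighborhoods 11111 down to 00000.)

  #####|#  b31=1 t=2,i=1
  ####.|#  b30=1 t=0,i=0
  ###.#|.  b29=0 t=4,i=0
  ###..|.  b28=0 t=0,i=1
  ##.##|.  b27=0 t=6,i=0
  ##.#.|.  b26=0 t=4,i=1
  ##..#|.  b25=0 t=1,i=9
  ##...|#  b24=1 t=0,i=2
  #.###|.  b23=0 t=2,i=12
  #.##.|#  b22=1 t=6,i=1
  #.#.#|#  b21=1 t=1,i=0
  #.#..|#  b20=1 t=0,i=8
  #..##|.  b19=0 t=0,i=10
  #..#.|#  b18=1 t=1,i=10
  #...#|#  b17=1 t=3,i=12
  #....|.  b16=0 t=0,i=3
  .####|.  b15=0 t=0,i=12
  .###.|.  b14=0 t=4,i=12
  .##.#|.  b13=0 t=6,i=2
  .##..|#  b12=1 t=1,i=8
  .#.##|.  b11=0 t=2,i=11
  .#.#.|#  b10=1 t=0,i=7
  .#..#|.  b9=0 t=0,i=9
  .#...|#  b8=1 t=1,i=3
  ..###|#  b7=1 t=0,i=11
  ..##.|.  b6=0 t=1,i=7
  ..#.#|.  b5=0 t=0,i=6
  ..#..|#  b4=1 t=7,i=1
  ...##|#  b3=1 t=1,i=6
  ...#.|.  b2=0 t=0,i=5
  ....#|.  b1=0 t=0,i=4
  .....|#  b0=1 t=5,i=8
  bits 11000001011101100001010110011001 = 3245741465

3245741465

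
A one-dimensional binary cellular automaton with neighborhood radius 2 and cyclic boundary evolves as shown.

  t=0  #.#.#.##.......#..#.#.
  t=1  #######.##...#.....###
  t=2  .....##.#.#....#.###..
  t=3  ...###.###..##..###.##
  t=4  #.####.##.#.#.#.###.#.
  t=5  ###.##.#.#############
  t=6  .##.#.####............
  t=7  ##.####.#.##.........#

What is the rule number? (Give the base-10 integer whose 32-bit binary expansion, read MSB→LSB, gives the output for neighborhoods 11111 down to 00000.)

1742818506

  [31] ##### => .  t=1,i=0
  [30] ####. => #  t=1,i=5
  [29] ###.# => #  t=1,i=6
  [28] ###.. => .  t=2,i=19
  [27] ##.## => .  t=1,i=7
  [26] ##.#. => #  t=2,i=7
  [25] ##..# => #  t=3,i=10
  [24] ##... => #  t=0,i=8
  [23] #.### => #  t=2,i=17
  [22] #.##. => #  t=0,i=6
  [21] #.#.# => #  t=0,i=0
  [20] #.#.. => .  t=2,i=10
  [19] #..## => .  t=3,i=11
  [18] #..#. => .  t=0,i=17
  [17] #...# => .  t=1,i=11
  [16] #.... => #  t=0,i=9
  [15] .#### => .  t=1,i=20
  [14] .###. => #  t=2,i=18
  [13] .##.# => .  t=2,i=6
  [12] .##.. => .  t=0,i=7
  [11] .#.## => #  t=0,i=5
  [10] .#.#. => #  t=0,i=1
  [9] .#..# => .  t=0,i=16
  [8] .#... => .  t=1,i=14
  [7] ..### => #  t=1,i=19
  [6] ..##. => #  t=2,i=5
  [5] ..#.# => .  t=0,i=18
  [4] ..#.. => .  t=0,i=15
  [3] ...## => #  t=1,i=18
  [2] ...#. => .  t=0,i=14
  [1] ....# => #  t=0,i=13
  [0] ..... => .  t=0,i=10
  bits 01100111111000010100110011001010 = 1742818506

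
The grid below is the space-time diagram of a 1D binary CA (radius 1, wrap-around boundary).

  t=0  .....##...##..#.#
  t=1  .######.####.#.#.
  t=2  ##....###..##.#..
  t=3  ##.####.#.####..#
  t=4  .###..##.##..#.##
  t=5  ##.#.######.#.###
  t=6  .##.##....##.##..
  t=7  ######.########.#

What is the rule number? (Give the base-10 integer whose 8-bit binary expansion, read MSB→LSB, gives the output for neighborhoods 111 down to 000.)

107

  nb ###: next=.  (t=1,i=2, bit7=0)
  nb ##.: next=#  (t=0,i=6, bit6=1)
  nb #.#: next=#  (t=0,i=15, bit5=1)
  nb #..: next=.  (t=0,i=0, bit4=0)
  nb .##: next=#  (t=0,i=5, bit3=1)
  nb .#.: next=.  (t=0,i=14, bit2=0)
  nb ..#: next=#  (t=0,i=4, bit1=1)
  nb ...: next=#  (t=0,i=1, bit0=1)
  bits 01101011 = 107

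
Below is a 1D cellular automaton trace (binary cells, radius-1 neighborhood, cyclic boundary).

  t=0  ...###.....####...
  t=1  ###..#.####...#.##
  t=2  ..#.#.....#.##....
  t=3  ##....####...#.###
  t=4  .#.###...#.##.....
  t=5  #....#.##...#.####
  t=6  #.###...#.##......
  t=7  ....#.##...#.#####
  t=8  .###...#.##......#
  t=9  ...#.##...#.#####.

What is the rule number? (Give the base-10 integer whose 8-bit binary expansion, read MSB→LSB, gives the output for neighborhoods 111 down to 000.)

67

  ### -> .   bit 7 = 0  t=0,i=4
  ##. -> #   bit 6 = 1  t=0,i=5
  #.# -> .   bit 5 = 0  t=1,i=6
  #.. -> .   bit 4 = 0  t=0,i=6
  .## -> .   bit 3 = 0  t=0,i=3
  .#. -> .   bit 2 = 0  t=1,i=5
  ..# -> #   bit 1 = 1  t=0,i=2
  ... -> #   bit 0 = 1  t=0,i=0
  bits 01000011 = 67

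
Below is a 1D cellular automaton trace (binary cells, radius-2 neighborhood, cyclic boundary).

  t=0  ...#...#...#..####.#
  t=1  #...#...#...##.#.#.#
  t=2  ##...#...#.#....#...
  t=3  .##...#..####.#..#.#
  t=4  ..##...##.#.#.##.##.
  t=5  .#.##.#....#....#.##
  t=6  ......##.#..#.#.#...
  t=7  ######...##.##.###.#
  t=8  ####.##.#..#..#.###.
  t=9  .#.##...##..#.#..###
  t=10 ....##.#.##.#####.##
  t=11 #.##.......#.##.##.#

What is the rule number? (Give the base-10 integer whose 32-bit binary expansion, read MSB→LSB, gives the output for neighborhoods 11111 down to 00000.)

  ##### -> #   bit 31 = 1  t=7,i=1
  ####. -> .   bit 30 = 0  t=0,i=16
  ###.# -> #   bit 29 = 1  t=0,i=17
  ###.. -> #   bit 28 = 1  t=7,i=5
  ##.## -> #   bit 27 = 1  t=4,i=16
  ##.#. -> .   bit 26 = 0  t=0,i=18
  ##..# -> #   bit 25 = 1  t=9,i=10
  ##... -> #   bit 24 = 1  t=1,i=1
  #.### -> .   bit 23 = 0  t=7,i=15
  #.##. -> .   bit 22 = 0  t=1,i=19
  #.#.# -> .   bit 21 = 0  t=1,i=15
  #.#.. -> #   bit 20 = 1  t=0,i=19
  #..## -> #   bit 19 = 1  t=0,i=13
  #..#. -> .   bit 18 = 0  t=3,i=16
  #...# -> .   bit 17 = 0  t=0,i=1
  #.... -> .   bit 16 = 0  t=2,i=13
  .#### -> #   bit 15 = 1  t=0,i=15
  .###. -> #   bit 14 = 1  t=7,i=16
  .##.# -> .   bit 13 = 0  t=1,i=13
  .##.. -> #   bit 12 = 1  t=1,i=0
  .#.## -> .   bit 11 = 0  t=1,i=18
  .#.#. -> #   bit 10 = 1  t=1,i=16
  .#..# -> #   bit 9 = 1  t=0,i=12
  .#... -> #   bit 8 = 1  t=0,i=0
  ..### -> .   bit 7 = 0  t=0,i=14
  ..##. -> .   bit 6 = 0  t=1,i=12
  ..#.# -> #   bit 5 = 1  t=2,i=9
  ..#.. -> .   bit 4 = 0  t=0,i=3
  ...## -> #   bit 3 = 1  t=1,i=11
  ...#. -> .   bit 2 = 0  t=0,i=2
  ....# -> #   bit 1 = 1  t=2,i=14
  ..... -> #   bit 0 = 1  t=6,i=0
  bits 10111011000110001101011100101011 = 3138967339

3138967339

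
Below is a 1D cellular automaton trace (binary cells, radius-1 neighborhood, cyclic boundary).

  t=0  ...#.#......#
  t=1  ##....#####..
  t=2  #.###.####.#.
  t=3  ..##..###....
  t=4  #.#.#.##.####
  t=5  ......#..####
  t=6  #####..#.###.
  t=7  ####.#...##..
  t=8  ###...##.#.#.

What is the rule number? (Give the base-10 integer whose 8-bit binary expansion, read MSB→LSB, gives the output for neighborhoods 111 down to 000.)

153

  nb ###: next=#  (t=1,i=7, bit7=1)
  nb ##.: next=.  (t=1,i=1, bit6=0)
  nb #.#: next=.  (t=0,i=4, bit5=0)
  nb #..: next=#  (t=0,i=0, bit4=1)
  nb .##: next=#  (t=1,i=0, bit3=1)
  nb .#.: next=.  (t=0,i=3, bit2=0)
  nb ..#: next=.  (t=0,i=2, bit1=0)
  nb ...: next=#  (t=0,i=1, bit0=1)
  bits 10011001 = 153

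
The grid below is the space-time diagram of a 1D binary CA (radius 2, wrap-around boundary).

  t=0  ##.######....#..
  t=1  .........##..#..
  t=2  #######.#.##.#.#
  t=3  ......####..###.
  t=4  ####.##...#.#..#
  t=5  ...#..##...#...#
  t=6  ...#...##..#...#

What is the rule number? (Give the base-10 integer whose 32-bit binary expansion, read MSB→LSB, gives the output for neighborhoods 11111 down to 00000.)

656481433

  nb #####: next=.  (t=0,i=5, bit31=0)
  nb ####.: next=.  (t=0,i=7, bit30=0)
  nb ###.#: next=#  (t=2,i=6, bit29=1)
  nb ###..: next=.  (t=0,i=8, bit28=0)
  nb ##.##: next=.  (t=0,i=2, bit27=0)
  nb ##.#.: next=#  (t=2,i=7, bit26=1)
  nb ##..#: next=#  (t=1,i=11, bit25=1)
  nb ##...: next=#  (t=0,i=9, bit24=1)
  nb #.###: next=.  (t=0,i=3, bit23=0)
  nb #.##.: next=.  (t=2,i=10, bit22=0)
  nb #.#.#: next=#  (t=2,i=8, bit21=1)
  nb #.#..: next=.  (t=4,i=12, bit20=0)
  nb #..##: next=.  (t=0,i=15, bit19=0)
  nb #..#.: next=.  (t=1,i=12, bit18=0)
  nb #...#: next=.  (t=4,i=8, bit17=0)
  nb #....: next=#  (t=0,i=10, bit16=1)
  nb .####: next=.  (t=0,i=4, bit15=0)
  nb .###.: next=.  (t=3,i=13, bit14=0)
  nb .##.#: next=.  (t=0,i=1, bit13=0)
  nb .##..: next=#  (t=1,i=10, bit12=1)
  nb .#.##: next=#  (t=2,i=9, bit11=1)
  nb .#.#.: next=#  (t=4,i=11, bit10=1)
  nb .#..#: next=.  (t=0,i=14, bit9=0)
  nb .#...: next=.  (t=1,i=14, bit8=0)
  nb ..###: next=#  (t=3,i=6, bit7=1)
  nb ..##.: next=.  (t=0,i=0, bit6=0)
  nb ..#.#: next=.  (t=4,i=10, bit5=0)
  nb ..#..: next=#  (t=0,i=13, bit4=1)
  nb ...##: next=#  (t=1,i=8, bit3=1)
  nb ...#.: next=.  (t=0,i=12, bit2=0)
  nb ....#: next=.  (t=0,i=11, bit1=0)
  nb .....: next=#  (t=1,i=0, bit0=1)
  bits 00100111001000010001110010011001 = 656481433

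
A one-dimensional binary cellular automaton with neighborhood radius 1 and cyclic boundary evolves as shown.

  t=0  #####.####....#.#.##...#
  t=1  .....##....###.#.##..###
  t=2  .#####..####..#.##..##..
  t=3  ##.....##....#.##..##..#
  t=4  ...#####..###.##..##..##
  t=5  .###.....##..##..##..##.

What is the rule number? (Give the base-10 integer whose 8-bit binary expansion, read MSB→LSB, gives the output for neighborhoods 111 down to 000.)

43

  nb ###: next=.  (t=0,i=0, bit7=0)
  nb ##.: next=.  (t=0,i=4, bit6=0)
  nb #.#: next=#  (t=0,i=5, bit5=1)
  nb #..: next=.  (t=0,i=10, bit4=0)
  nb .##: next=#  (t=0,i=6, bit3=1)
  nb .#.: next=.  (t=0,i=14, bit2=0)
  nb ..#: next=#  (t=0,i=13, bit1=1)
  nb ...: next=#  (t=0,i=11, bit0=1)
  bits 00101011 = 43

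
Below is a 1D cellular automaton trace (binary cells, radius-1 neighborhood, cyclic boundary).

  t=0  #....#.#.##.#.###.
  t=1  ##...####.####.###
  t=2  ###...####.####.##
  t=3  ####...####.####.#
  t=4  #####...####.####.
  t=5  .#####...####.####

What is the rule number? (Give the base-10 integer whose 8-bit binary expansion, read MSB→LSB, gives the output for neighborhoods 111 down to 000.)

  ### -> #   bit 7 = 1  t=0,i=15
  ##. -> #   bit 6 = 1  t=0,i=10
  #.# -> #   bit 5 = 1  t=0,i=6
  #.. -> #   bit 4 = 1  t=0,i=1
  .## -> .   bit 3 = 0  t=0,i=9
  .#. -> #   bit 2 = 1  t=0,i=0
  ..# -> .   bit 1 = 0  t=0,i=4
  ... -> .   bit 0 = 0  t=0,i=2
  bits 11110100 = 244

244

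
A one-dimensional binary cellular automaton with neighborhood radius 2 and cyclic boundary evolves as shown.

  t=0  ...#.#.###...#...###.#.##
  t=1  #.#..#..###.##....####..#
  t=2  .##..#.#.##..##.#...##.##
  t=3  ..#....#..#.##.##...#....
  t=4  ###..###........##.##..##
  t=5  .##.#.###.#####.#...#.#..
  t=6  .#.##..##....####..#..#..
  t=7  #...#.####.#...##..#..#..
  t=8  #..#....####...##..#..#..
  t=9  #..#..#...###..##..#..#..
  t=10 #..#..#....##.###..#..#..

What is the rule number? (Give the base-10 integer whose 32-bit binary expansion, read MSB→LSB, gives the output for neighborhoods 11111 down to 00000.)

1966624855

  [31] ##### => .  t=4,i=0
  [30] ####. => #  t=1,i=20
  [29] ###.# => #  t=0,i=19
  [28] ###.. => #  t=0,i=9
  [27] ##.## => .  t=1,i=11
  [26] ##.#. => #  t=0,i=20
  [25] ##..# => .  t=1,i=22
  [24] ##... => #  t=0,i=0
  [23] #.### => .  t=0,i=7
  [22] #.##. => .  t=0,i=23
  [21] #.#.# => #  t=0,i=5
  [20] #.#.. => #  t=1,i=2
  [19] #..## => #  t=1,i=7
  [18] #..#. => .  t=1,i=4
  [17] #...# => .  t=0,i=1
  [16] #.... => .  t=1,i=15
  [15] .#### => .  t=1,i=19
  [14] .###. => #  t=0,i=8
  [13] .##.# => .  t=1,i=0
  [12] .##.. => #  t=0,i=24
  [11] .#.## => .  t=0,i=6
  [10] .#.#. => .  t=0,i=4
  [9] .#..# => .  t=1,i=3
  [8] .#... => .  t=0,i=14
  [7] ..### => .  t=0,i=17
  [6] ..##. => #  t=1,i=24
  [5] ..#.# => .  t=0,i=3
  [4] ..#.. => #  t=0,i=13
  [3] ...## => .  t=0,i=16
  [2] ...#. => #  t=0,i=2
  [1] ....# => #  t=1,i=16
  [0] ..... => #  t=3,i=23
  bits 01110101001110000101000001010111 = 1966624855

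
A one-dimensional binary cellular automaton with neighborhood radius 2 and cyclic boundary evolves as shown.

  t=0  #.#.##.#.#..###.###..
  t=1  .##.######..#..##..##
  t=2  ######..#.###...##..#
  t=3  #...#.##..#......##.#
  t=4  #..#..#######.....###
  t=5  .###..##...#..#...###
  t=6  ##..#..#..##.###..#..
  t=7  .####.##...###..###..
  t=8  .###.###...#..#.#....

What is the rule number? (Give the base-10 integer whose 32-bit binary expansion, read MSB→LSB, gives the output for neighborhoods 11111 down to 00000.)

  [31] ##### => .  t=1,i=6
  [30] ####. => #  t=1,i=8
  [29] ###.# => .  t=0,i=14
  [28] ###.. => .  t=0,i=18
  [27] ##.## => #  t=0,i=15
  [26] ##.#. => #  t=0,i=6
  [25] ##..# => #  t=0,i=19
  [24] ##... => .  t=2,i=13
  [23] #.### => #  t=0,i=16
  [22] #.##. => #  t=0,i=4
  [21] #.#.# => #  t=0,i=2
  [20] #.#.. => #  t=0,i=9
  [19] #..## => .  t=0,i=11
  [18] #..#. => #  t=0,i=20
  [17] #...# => .  t=2,i=14
  [16] #.... => #  t=3,i=12
  [15] .#### => #  t=1,i=5
  [14] .###. => .  t=0,i=13
  [13] .##.# => #  t=0,i=5
  [12] .##.. => #  t=1,i=16
  [11] .#.## => .  t=0,i=3
  [10] .#.#. => #  t=0,i=1
  [9] .#..# => .  t=0,i=10
  [8] .#... => #  t=3,i=11
  [7] ..### => #  t=0,i=12
  [6] ..##. => .  t=1,i=15
  [5] ..#.# => .  t=0,i=0
  [4] ..#.. => #  t=1,i=12
  [3] ...## => .  t=2,i=15
  [2] ...#. => #  t=3,i=3
  [1] ....# => .  t=3,i=15
  [0] ..... => .  t=3,i=13
  bits 01001110111101011011010110010100 = 1324725652

1324725652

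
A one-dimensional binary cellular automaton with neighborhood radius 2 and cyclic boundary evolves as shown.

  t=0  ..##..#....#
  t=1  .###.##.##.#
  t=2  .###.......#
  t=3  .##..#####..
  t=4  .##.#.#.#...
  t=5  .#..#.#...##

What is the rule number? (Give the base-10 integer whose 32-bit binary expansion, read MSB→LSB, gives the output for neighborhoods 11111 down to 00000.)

  #####|.  b31=0 t=3,i=7
  ####.|#  b30=1 t=3,i=8
  ###.#|#  b29=1 t=1,i=3
  ###..|.  b28=0 t=2,i=3
  ##.##|.  b27=0 t=1,i=4
  ##.#.|.  b26=0 t=1,i=10
  ##..#|.  b25=0 t=0,i=4
  ##...|.  b24=0 t=2,i=4
  #.###|#  b23=1 t=1,i=1
  #.##.|.  b22=0 t=1,i=5
  #.#.#|#  b21=1 t=1,i=11
  #.#..|.  b20=0 t=4,i=8
  #..##|#  b19=1 t=0,i=1
  #..#.|#  b18=1 t=0,i=5
  #...#|.  b17=0 t=3,i=11
  #....|#  b16=1 t=0,i=8
  .####|#  b15=1 t=3,i=6
  .###.|#  b14=1 t=1,i=2
  .##.#|.  b13=0 t=1,i=6
  .##..|#  b12=1 t=0,i=3
  .#.##|.  b11=0 t=1,i=0
  .#.#.|.  b10=0 t=4,i=5
  .#..#|.  b9=0 t=0,i=0
  .#...|.  b8=0 t=0,i=7
  ..###|.  b7=0 t=3,i=5
  ..##.|#  b6=1 t=0,i=2
  ..#.#|.  b5=0 t=2,i=11
  ..#..|#  b4=1 t=0,i=6
  ...##|.  b3=0 t=3,i=0
  ...#.|.  b2=0 t=0,i=10
  ....#|#  b1=1 t=0,i=9
  .....|#  b0=1 t=2,i=6
  bits 01100000101011011101000001010011 = 1622003795

1622003795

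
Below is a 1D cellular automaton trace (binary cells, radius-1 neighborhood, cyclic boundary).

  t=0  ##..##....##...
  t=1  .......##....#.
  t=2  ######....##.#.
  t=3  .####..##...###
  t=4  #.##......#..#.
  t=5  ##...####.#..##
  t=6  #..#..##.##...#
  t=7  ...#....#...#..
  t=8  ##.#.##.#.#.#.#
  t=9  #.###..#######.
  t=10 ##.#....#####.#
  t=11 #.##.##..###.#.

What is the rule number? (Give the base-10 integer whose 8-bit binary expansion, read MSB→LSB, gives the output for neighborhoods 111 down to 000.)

  [7] ### => #  t=2,i=1
  [6] ##. => .  t=0,i=1
  [5] #.# => #  t=2,i=12
  [4] #.. => .  t=0,i=2
  [3] .## => .  t=0,i=0
  [2] .#. => #  t=1,i=13
  [1] ..# => .  t=0,i=3
  [0] ... => #  t=0,i=7
  bits 10100101 = 165

165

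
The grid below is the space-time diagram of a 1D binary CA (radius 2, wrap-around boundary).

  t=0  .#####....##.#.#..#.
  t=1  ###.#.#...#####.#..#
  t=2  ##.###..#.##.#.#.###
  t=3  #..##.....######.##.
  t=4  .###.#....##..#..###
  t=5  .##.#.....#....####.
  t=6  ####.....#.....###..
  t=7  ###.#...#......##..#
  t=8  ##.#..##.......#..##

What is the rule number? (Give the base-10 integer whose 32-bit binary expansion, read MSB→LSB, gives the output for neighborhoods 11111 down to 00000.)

1173022404

  ##### -> .   bit 31 = 0  t=0,i=3
  ####. -> #   bit 30 = 1  t=0,i=4
  ###.# -> .   bit 29 = 0  t=1,i=2
  ###.. -> .   bit 28 = 0  t=0,i=5
  ##.## -> .   bit 27 = 0  t=2,i=2
  ##.#. -> #   bit 26 = 1  t=0,i=12
  ##..# -> .   bit 25 = 0  t=2,i=6
  ##... -> #   bit 24 = 1  t=0,i=6
  #.### -> #   bit 23 = 1  t=2,i=3
  #.##. -> #   bit 22 = 1  t=2,i=10
  #.#.# -> #   bit 21 = 1  t=0,i=13
  #.#.. -> .   bit 20 = 0  t=0,i=15
  #..## -> #   bit 19 = 1  t=0,i=0
  #..#. -> .   bit 18 = 0  t=0,i=17
  #...# -> #   bit 17 = 1  t=1,i=8
  #.... -> .   bit 16 = 0  t=0,i=7
  .#### -> #   bit 15 = 1  t=0,i=2
  .###. -> #   bit 14 = 1  t=2,i=4
  .##.# -> #   bit 13 = 1  t=0,i=11
  .##.. -> .   bit 12 = 0  t=3,i=4
  .#.## -> .   bit 11 = 0  t=2,i=9
  .#.#. -> #   bit 10 = 1  t=0,i=14
  .#..# -> #   bit 9 = 1  t=0,i=16
  .#... -> .   bit 8 = 0  t=1,i=7
  ..### -> #   bit 7 = 1  t=0,i=1
  ..##. -> #   bit 6 = 1  t=0,i=10
  ..#.# -> .   bit 5 = 0  t=2,i=8
  ..#.. -> .   bit 4 = 0  t=0,i=18
  ...## -> .   bit 3 = 0  t=0,i=9
  ...#. -> #   bit 2 = 1  t=5,i=9
  ....# -> .   bit 1 = 0  t=0,i=8
  ..... -> .   bit 0 = 0  t=3,i=7
  bits 01000101111010101110011011000100 = 1173022404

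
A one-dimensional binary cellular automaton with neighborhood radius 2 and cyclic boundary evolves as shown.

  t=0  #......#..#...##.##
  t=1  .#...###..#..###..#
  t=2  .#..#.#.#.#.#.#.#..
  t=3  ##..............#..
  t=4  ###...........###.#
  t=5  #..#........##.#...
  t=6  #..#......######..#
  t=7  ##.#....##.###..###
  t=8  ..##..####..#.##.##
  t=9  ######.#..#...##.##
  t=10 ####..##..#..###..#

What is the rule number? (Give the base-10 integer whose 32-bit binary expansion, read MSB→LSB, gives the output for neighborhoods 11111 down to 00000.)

2270752862

  ##### -> #   bit 31 = 1  t=6,i=12
  ####. -> .   bit 30 = 0  t=4,i=1
  ###.# -> .   bit 29 = 0  t=4,i=16
  ###.. -> .   bit 28 = 0  t=0,i=0
  ##.## -> .   bit 27 = 0  t=0,i=16
  ##.#. -> #   bit 26 = 1  t=5,i=14
  ##..# -> #   bit 25 = 1  t=1,i=8
  ##... -> #   bit 24 = 1  t=0,i=1
  #.### -> .   bit 23 = 0  t=0,i=17
  #.##. -> #   bit 22 = 1  t=8,i=14
  #.#.# -> .   bit 21 = 0  t=2,i=6
  #.#.. -> #   bit 20 = 1  t=1,i=1
  #..## -> #   bit 19 = 1  t=1,i=12
  #..#. -> .   bit 18 = 0  t=0,i=9
  #...# -> .   bit 17 = 0  t=0,i=12
  #.... -> .   bit 16 = 0  t=0,i=2
  .#### -> #   bit 15 = 1  t=4,i=0
  .###. -> #   bit 14 = 1  t=0,i=18
  .##.# -> #   bit 13 = 1  t=0,i=15
  .##.. -> #   bit 12 = 1  t=3,i=1
  .#.## -> .   bit 11 = 0  t=8,i=13
  .#.#. -> .   bit 10 = 0  t=1,i=0
  .#..# -> .   bit 9 = 0  t=0,i=8
  .#... -> .   bit 8 = 0  t=0,i=11
  ..### -> .   bit 7 = 0  t=1,i=5
  ..##. -> #   bit 6 = 1  t=0,i=14
  ..#.# -> .   bit 5 = 0  t=1,i=18
  ..#.. -> #   bit 4 = 1  t=0,i=7
  ...## -> #   bit 3 = 1  t=0,i=13
  ...#. -> #   bit 2 = 1  t=0,i=6
  ....# -> #   bit 1 = 1  t=0,i=5
  ..... -> .   bit 0 = 0  t=0,i=3
  bits 10000111010110001111000001011110 = 2270752862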